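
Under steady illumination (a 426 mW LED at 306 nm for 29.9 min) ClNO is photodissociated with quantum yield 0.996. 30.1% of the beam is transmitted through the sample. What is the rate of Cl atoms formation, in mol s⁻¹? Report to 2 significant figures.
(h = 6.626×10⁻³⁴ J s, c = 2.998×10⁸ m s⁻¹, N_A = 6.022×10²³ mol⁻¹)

7.6×10⁻⁷ mol s⁻¹

Photon energy at 306 nm: hc/λ = (6.626×10⁻³⁴)(2.998×10⁸)/(306×10⁻⁹) = 6.492×10⁻¹⁹ J.
Energy delivered: (426 mW)(1794 s) = 764.2 J.
Photons incident: 764.2 / 6.492×10⁻¹⁹ = 1.177×10²¹, i.e. 1.177×10²¹/6.022×10²³ = 0.001955 mol.
Fraction absorbed: 1 − 30.1/100 = 0.6990.
Photons absorbed: 0.6990 × 0.001955 = 0.001367 mol.
Product formed: 0.996 × 0.001367 = 0.001362 mol.
Rate: 0.001362 / 1794 s = 7.6×10⁻⁷ mol s⁻¹.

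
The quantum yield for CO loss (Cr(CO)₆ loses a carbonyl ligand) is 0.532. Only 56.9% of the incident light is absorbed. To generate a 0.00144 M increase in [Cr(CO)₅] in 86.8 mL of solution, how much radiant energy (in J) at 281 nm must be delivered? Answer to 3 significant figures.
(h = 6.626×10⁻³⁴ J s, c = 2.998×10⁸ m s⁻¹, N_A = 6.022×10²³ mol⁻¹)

Product: (0.00144 M)(0.0868 L) = 1.250×10⁻⁴ mol.
Photons that must be absorbed: 1.250×10⁻⁴ / 0.532 = 2.350×10⁻⁴ mol.
Incident photons needed: 2.350×10⁻⁴ / 0.569 = 4.130×10⁻⁴ mol.
Photon energy: hc/λ = 7.069×10⁻¹⁹ J; per mole, 4.257×10⁵ J mol⁻¹.
Energy required: 4.130×10⁻⁴ × 4.257×10⁵ = 176 J.

176 J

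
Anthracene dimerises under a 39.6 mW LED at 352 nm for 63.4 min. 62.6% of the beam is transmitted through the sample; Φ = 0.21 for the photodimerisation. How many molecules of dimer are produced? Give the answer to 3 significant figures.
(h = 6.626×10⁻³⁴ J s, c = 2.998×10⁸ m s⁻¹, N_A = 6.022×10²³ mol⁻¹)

Photon energy at 352 nm: hc/λ = (6.626×10⁻³⁴)(2.998×10⁸)/(352×10⁻⁹) = 5.643×10⁻¹⁹ J.
Energy delivered: (39.6 mW)(3804 s) = 150.6 J.
Photons incident: 150.6 / 5.643×10⁻¹⁹ = 2.669×10²⁰, i.e. 2.669×10²⁰/6.022×10²³ = 4.432×10⁻⁴ mol.
Fraction absorbed: 1 − 62.6/100 = 0.3740.
Photons absorbed: 0.3740 × 4.432×10⁻⁴ = 1.658×10⁻⁴ mol.
Product: Φ × n_abs = 0.21 × 1.658×10⁻⁴ = 3.482×10⁻⁵ mol.
As a count: 3.482×10⁻⁵ × 6.022×10²³ = 2.10×10¹⁹.

2.10×10¹⁹ molecules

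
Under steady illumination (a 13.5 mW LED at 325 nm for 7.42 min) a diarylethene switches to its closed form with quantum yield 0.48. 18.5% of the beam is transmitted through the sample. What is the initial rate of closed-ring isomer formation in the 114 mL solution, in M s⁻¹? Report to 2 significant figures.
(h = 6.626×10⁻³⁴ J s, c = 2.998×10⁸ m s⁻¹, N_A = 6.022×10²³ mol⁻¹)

Photon energy at 325 nm: hc/λ = (6.626×10⁻³⁴)(2.998×10⁸)/(325×10⁻⁹) = 6.112×10⁻¹⁹ J.
Energy delivered: (13.5 mW)(445.2 s) = 6.010 J.
Photons incident: 6.010 / 6.112×10⁻¹⁹ = 9.833×10¹⁸, i.e. 9.833×10¹⁸/6.022×10²³ = 1.633×10⁻⁵ mol.
Fraction absorbed: 1 − 18.5/100 = 0.8150.
Photons absorbed: 0.8150 × 1.633×10⁻⁵ = 1.331×10⁻⁵ mol.
Product formed: 0.48 × 1.331×10⁻⁵ = 6.389×10⁻⁶ mol.
Rate: 6.389×10⁻⁶ mol / (445.2 s × 0.114 L) = 1.3×10⁻⁷ M s⁻¹.

1.3×10⁻⁷ M s⁻¹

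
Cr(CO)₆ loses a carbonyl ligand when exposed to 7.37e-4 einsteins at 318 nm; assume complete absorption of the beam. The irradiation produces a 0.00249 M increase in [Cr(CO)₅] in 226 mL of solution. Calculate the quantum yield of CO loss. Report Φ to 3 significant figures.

Product: (0.00249 M)(0.226 L) = 5.627e-4 mol.
Φ = 5.627e-4 mol / 7.37e-4 mol photons = 0.764.

Φ = 0.764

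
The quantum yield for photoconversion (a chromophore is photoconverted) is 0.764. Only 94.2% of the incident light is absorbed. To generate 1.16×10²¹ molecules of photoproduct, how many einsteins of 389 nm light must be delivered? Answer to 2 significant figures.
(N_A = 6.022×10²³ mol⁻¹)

Product: 1.16×10²¹ / 6.022×10²³ = 0.001926 mol.
Photons that must be absorbed: 0.001926 / 0.764 = 0.002521 mol.
Incident photons needed: 0.002521 / 0.942 = 0.002676 mol.

0.0027 einstein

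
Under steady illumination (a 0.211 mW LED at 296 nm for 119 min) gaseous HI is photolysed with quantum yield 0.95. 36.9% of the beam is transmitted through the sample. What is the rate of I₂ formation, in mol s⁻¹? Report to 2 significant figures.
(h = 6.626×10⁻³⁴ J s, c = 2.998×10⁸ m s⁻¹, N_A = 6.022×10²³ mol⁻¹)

3.1×10⁻¹⁰ mol s⁻¹

Photon energy at 296 nm: hc/λ = (6.626×10⁻³⁴)(2.998×10⁸)/(296×10⁻⁹) = 6.711×10⁻¹⁹ J.
Energy delivered: (0.211 mW)(7140 s) = 1.507 J.
Photons incident: 1.507 / 6.711×10⁻¹⁹ = 2.246×10¹⁸, i.e. 2.246×10¹⁸/6.022×10²³ = 3.730×10⁻⁶ mol.
Fraction absorbed: 1 − 36.9/100 = 0.6310.
Photons absorbed: 0.6310 × 3.730×10⁻⁶ = 2.354×10⁻⁶ mol.
Product formed: 0.95 × 2.354×10⁻⁶ = 2.236×10⁻⁶ mol.
Rate: 2.236×10⁻⁶ / 7140 s = 3.1×10⁻¹⁰ mol s⁻¹.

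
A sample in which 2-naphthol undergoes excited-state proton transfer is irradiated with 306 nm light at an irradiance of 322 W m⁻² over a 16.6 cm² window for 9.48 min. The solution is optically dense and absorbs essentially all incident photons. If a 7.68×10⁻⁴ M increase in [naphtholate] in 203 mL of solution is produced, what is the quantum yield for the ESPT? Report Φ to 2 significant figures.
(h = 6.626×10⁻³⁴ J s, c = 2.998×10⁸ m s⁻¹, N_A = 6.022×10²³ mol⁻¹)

Product: (7.68×10⁻⁴ M)(0.203 L) = 1.559×10⁻⁴ mol.
Photon energy at 306 nm: hc/λ = (6.626×10⁻³⁴)(2.998×10⁸)/(306×10⁻⁹) = 6.492×10⁻¹⁹ J.
Energy delivered: (322 W m⁻²)(16.6×10⁻⁴ m²)(568.8 s) = 304.0 J.
Photons incident: 304.0 / 6.492×10⁻¹⁹ = 4.683×10²⁰, i.e. 4.683×10²⁰/6.022×10²³ = 7.776×10⁻⁴ mol.
Φ = 1.559×10⁻⁴ mol / 7.776×10⁻⁴ mol photons = 0.20.

Φ = 0.20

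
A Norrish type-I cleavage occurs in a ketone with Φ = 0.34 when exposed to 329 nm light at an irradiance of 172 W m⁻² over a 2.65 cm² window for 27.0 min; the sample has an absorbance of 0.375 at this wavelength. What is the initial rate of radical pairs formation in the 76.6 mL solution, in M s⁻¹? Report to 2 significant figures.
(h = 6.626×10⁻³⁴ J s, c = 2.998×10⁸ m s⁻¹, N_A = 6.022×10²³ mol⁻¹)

3.2×10⁻⁷ M s⁻¹

Photon energy at 329 nm: hc/λ = (6.626×10⁻³⁴)(2.998×10⁸)/(329×10⁻⁹) = 6.038×10⁻¹⁹ J.
Energy delivered: (172 W m⁻²)(2.65×10⁻⁴ m²)(1620 s) = 73.84 J.
Photons incident: 73.84 / 6.038×10⁻¹⁹ = 1.223×10²⁰, i.e. 1.223×10²⁰/6.022×10²³ = 2.031×10⁻⁴ mol.
Fraction absorbed: 1 − 10^(−0.375) = 0.5783.
Photons absorbed: 0.5783 × 2.031×10⁻⁴ = 1.175×10⁻⁴ mol.
Product formed: 0.34 × 1.175×10⁻⁴ = 3.995×10⁻⁵ mol.
Rate: 3.995×10⁻⁵ mol / (1620 s × 0.0766 L) = 3.2×10⁻⁷ M s⁻¹.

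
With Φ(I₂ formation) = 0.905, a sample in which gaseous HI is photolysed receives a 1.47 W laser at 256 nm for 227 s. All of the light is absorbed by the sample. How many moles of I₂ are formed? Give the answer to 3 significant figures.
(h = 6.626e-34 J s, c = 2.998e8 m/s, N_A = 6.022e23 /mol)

Photon energy at 256 nm: hc/λ = (6.626e-34)(2.998e8)/(256e-9) = 7.760e-19 J.
Energy delivered: (1.47 W)(227 s) = 333.7 J.
Photons incident: 333.7 / 7.760e-19 = 4.300e20, i.e. 4.300e20/6.022e23 = 7.140e-4 mol.
Product: Φ × n_abs = 0.905 × 7.140e-4 = 6.462e-4 mol.

6.46e-4 mol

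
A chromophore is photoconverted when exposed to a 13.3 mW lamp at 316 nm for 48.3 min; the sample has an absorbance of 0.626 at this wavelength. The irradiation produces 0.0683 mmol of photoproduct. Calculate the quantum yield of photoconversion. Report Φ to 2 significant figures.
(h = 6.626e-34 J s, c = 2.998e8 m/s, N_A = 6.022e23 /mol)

Product: 0.0683 mmol = 6.83e-5 mol.
Photon energy at 316 nm: hc/λ = (6.626e-34)(2.998e8)/(316e-9) = 6.286e-19 J.
Energy delivered: (13.3 mW)(2898 s) = 38.54 J.
Photons incident: 38.54 / 6.286e-19 = 6.131e19, i.e. 6.131e19/6.022e23 = 1.018e-4 mol.
Fraction absorbed: 1 − 10^(−0.626) = 0.7634.
Photons absorbed: 0.7634 × 1.018e-4 = 7.771e-5 mol.
Φ = 6.83e-5 mol / 7.771e-5 mol photons = 0.88.

Φ = 0.88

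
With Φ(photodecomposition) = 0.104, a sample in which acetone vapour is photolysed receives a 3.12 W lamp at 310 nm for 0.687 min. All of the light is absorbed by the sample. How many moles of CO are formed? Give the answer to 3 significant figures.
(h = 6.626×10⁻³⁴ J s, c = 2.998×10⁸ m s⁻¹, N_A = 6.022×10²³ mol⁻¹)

Photon energy at 310 nm: hc/λ = (6.626×10⁻³⁴)(2.998×10⁸)/(310×10⁻⁹) = 6.408×10⁻¹⁹ J.
Energy delivered: (3.12 W)(41.22 s) = 128.6 J.
Photons incident: 128.6 / 6.408×10⁻¹⁹ = 2.007×10²⁰, i.e. 2.007×10²⁰/6.022×10²³ = 3.333×10⁻⁴ mol.
Product: Φ × n_abs = 0.104 × 3.333×10⁻⁴ = 3.466×10⁻⁵ mol.

3.47×10⁻⁵ mol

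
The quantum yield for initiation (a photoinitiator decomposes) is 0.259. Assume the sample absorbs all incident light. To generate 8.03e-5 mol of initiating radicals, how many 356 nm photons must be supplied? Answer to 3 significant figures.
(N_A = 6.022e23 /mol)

1.87e20 photons

Photons that must be absorbed: 8.03e-5 / 0.259 = 3.100e-4 mol.
Photon count: 3.100e-4 × 6.022e23 = 1.87e20.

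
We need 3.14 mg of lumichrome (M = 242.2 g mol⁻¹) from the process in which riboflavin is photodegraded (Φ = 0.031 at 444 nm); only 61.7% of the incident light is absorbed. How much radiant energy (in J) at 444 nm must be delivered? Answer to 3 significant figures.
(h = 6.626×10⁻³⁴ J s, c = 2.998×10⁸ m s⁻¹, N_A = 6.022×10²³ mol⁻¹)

Product: 3.14 mg / 242.2 g mol⁻¹ = 1.296×10⁻⁵ mol.
Photons that must be absorbed: 1.296×10⁻⁵ / 0.031 = 4.181×10⁻⁴ mol.
Incident photons needed: 4.181×10⁻⁴ / 0.617 = 6.776×10⁻⁴ mol.
Photon energy: hc/λ = 4.474×10⁻¹⁹ J; per mole, 2.694×10⁵ J mol⁻¹.
Energy required: 6.776×10⁻⁴ × 2.694×10⁵ = 183 J.

183 J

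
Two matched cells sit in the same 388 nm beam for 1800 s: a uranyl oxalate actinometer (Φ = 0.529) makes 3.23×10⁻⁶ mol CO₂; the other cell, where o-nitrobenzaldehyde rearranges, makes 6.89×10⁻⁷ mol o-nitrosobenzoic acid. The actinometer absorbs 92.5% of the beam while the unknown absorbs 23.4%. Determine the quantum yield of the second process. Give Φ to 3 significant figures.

Φ = 0.446

Photons absorbed by the actinometer: 3.23×10⁻⁶ / 0.529 = 6.106×10⁻⁶ mol.
Incident flux: 6.106×10⁻⁶ / 0.925 = 6.601×10⁻⁶ einstein.
Absorbed by unknown: 0.234 × 6.601×10⁻⁶ = 1.545×10⁻⁶ mol.
Φ(unknown) = 6.89×10⁻⁷ / 1.545×10⁻⁶ = 0.446.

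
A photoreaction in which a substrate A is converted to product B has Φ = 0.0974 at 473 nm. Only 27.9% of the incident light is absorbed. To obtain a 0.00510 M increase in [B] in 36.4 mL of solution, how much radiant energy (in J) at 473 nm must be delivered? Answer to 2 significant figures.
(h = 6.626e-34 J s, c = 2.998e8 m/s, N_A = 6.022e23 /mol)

1700 J

Product: (0.00510 M)(0.0364 L) = 1.856e-4 mol.
Photons that must be absorbed: 1.856e-4 / 0.0974 = 0.001906 mol.
Incident photons needed: 0.001906 / 0.279 = 0.006832 mol.
Photon energy: hc/λ = 4.200e-19 J; per mole, 2.529e5 J mol⁻¹.
Energy required: 0.006832 × 2.529e5 = 1700 J.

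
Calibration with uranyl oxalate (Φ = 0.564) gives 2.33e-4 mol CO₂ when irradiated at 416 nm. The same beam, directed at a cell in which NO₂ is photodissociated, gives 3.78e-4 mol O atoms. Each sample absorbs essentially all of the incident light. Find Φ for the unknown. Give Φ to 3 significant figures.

Φ = 0.915

Photons absorbed by the actinometer: 2.33e-4 / 0.564 = 4.131e-4 mol.
Φ(unknown) = 3.78e-4 / 4.131e-4 = 0.915.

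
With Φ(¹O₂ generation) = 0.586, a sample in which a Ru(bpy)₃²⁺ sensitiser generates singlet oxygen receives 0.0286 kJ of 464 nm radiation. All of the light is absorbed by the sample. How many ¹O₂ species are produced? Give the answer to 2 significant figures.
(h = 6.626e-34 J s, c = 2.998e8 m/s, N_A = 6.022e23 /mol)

3.9e19 species

Photon energy at 464 nm: hc/λ = (6.626e-34)(2.998e8)/(464e-9) = 4.281e-19 J.
Incident energy: 0.0286 kJ = 28.6 J.
Photons incident: 28.6 / 4.281e-19 = 6.681e19, i.e. 6.681e19/6.022e23 = 1.109e-4 mol.
Product: Φ × n_abs = 0.586 × 1.109e-4 = 6.499e-5 mol.
As a count: 6.499e-5 × 6.022e23 = 3.9e19.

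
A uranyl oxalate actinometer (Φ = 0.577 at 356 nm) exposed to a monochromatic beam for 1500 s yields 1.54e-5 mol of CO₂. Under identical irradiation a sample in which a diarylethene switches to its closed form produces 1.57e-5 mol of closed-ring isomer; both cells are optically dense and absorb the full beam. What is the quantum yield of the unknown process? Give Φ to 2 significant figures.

Φ = 0.59

Photons absorbed by the actinometer: 1.54e-5 / 0.577 = 2.669e-5 mol.
Φ(unknown) = 1.57e-5 / 2.669e-5 = 0.59.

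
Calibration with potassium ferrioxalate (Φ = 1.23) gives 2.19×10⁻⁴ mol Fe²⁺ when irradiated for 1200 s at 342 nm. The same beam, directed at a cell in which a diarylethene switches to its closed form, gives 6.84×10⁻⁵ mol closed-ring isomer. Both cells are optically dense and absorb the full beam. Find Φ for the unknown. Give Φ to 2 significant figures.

Φ = 0.38

Photons absorbed by the actinometer: 2.19×10⁻⁴ / 1.23 = 1.780×10⁻⁴ mol.
Φ(unknown) = 6.84×10⁻⁵ / 1.780×10⁻⁴ = 0.38.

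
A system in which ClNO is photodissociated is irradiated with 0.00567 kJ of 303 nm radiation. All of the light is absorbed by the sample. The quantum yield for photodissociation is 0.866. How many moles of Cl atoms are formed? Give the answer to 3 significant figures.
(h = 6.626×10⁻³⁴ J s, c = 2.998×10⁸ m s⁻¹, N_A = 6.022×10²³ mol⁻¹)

Photon energy at 303 nm: hc/λ = (6.626×10⁻³⁴)(2.998×10⁸)/(303×10⁻⁹) = 6.556×10⁻¹⁹ J.
Incident energy: 0.00567 kJ = 5.67 J.
Photons incident: 5.67 / 6.556×10⁻¹⁹ = 8.649×10¹⁸, i.e. 8.649×10¹⁸/6.022×10²³ = 1.436×10⁻⁵ mol.
Product: Φ × n_abs = 0.866 × 1.436×10⁻⁵ = 1.244×10⁻⁵ mol.

1.24×10⁻⁵ mol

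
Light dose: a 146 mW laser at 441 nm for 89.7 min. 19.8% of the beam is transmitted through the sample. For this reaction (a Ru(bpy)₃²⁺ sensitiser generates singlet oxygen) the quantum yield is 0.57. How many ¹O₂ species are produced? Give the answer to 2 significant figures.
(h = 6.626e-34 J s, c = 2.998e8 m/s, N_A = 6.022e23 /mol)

8.0e20 species

Photon energy at 441 nm: hc/λ = (6.626e-34)(2.998e8)/(441e-9) = 4.504e-19 J.
Energy delivered: (146 mW)(5382 s) = 785.8 J.
Photons incident: 785.8 / 4.504e-19 = 1.745e21, i.e. 1.745e21/6.022e23 = 0.002898 mol.
Fraction absorbed: 1 − 19.8/100 = 0.8020.
Photons absorbed: 0.8020 × 0.002898 = 0.002324 mol.
Product: Φ × n_abs = 0.57 × 0.002324 = 0.001325 mol.
As a count: 0.001325 × 6.022e23 = 8.0e20.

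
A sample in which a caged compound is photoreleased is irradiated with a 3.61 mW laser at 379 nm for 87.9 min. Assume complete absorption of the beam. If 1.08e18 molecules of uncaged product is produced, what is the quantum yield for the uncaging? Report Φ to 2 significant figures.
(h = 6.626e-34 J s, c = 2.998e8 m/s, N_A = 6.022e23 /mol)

Product: 1.08e18 / 6.022e23 = 1.793e-6 mol.
Photon energy at 379 nm: hc/λ = (6.626e-34)(2.998e8)/(379e-9) = 5.241e-19 J.
Energy delivered: (3.61 mW)(5274 s) = 19.04 J.
Photons incident: 19.04 / 5.241e-19 = 3.633e19, i.e. 3.633e19/6.022e23 = 6.033e-5 mol.
Φ = 1.793e-6 mol / 6.033e-5 mol photons = 0.030.

Φ = 0.030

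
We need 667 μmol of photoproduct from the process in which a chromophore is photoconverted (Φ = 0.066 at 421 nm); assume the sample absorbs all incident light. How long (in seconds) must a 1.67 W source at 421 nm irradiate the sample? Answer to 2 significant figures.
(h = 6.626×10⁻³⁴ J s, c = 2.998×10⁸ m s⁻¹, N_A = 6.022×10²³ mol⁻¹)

t ≈ 1700 s

Product: 667 μmol = 6.67×10⁻⁴ mol.
Photons that must be absorbed: 6.67×10⁻⁴ / 0.066 = 0.01011 mol.
Photon energy: hc/λ = 4.718×10⁻¹⁹ J; per mole, 2.841×10⁵ J mol⁻¹.
Energy required: 0.01011 × 2.841×10⁵ = 2872 J.
Time: 2872 J / 1.67 W = 1700 s.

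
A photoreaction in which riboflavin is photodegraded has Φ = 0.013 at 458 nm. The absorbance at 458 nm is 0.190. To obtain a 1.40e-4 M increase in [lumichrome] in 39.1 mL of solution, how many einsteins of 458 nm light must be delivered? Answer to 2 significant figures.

0.0012 einstein

Product: (1.40e-4 M)(0.0391 L) = 5.474e-6 mol.
Photons that must be absorbed: 5.474e-6 / 0.013 = 4.211e-4 mol.
Fraction absorbed: 1 − 10^(−0.190) = 0.3543.
Incident photons needed: 4.211e-4 / 0.3543 = 0.001189 mol.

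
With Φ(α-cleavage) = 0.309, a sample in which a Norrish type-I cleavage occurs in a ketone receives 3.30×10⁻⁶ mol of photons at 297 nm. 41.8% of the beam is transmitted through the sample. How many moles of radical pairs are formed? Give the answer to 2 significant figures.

Fraction absorbed: 1 − 41.8/100 = 0.5820.
Photons absorbed: 0.5820 × 3.30×10⁻⁶ = 1.921×10⁻⁶ mol.
Product: Φ × n_abs = 0.309 × 1.921×10⁻⁶ = 5.936×10⁻⁷ mol.

5.9×10⁻⁷ mol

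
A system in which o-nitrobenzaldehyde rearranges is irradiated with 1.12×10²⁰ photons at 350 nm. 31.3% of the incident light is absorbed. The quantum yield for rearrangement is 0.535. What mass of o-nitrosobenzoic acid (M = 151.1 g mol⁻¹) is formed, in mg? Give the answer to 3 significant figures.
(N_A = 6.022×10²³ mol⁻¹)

Moles of photons: 1.12×10²⁰ / 6.022×10²³ = 1.860×10⁻⁴ mol.
Photons absorbed: 0.313 × 1.860×10⁻⁴ = 5.822×10⁻⁵ mol.
Product: Φ × n_abs = 0.535 × 5.822×10⁻⁵ = 3.115×10⁻⁵ mol.
Mass: 3.115×10⁻⁵ × 151.1 = 0.004707 g = 4.71 mg.

4.71 mg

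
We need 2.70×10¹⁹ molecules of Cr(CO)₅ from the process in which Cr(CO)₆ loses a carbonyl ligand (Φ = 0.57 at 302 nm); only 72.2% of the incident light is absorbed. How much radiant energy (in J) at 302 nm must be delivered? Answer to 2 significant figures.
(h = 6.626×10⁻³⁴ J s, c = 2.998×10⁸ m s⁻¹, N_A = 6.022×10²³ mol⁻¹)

43 J

Product: 2.70×10¹⁹ / 6.022×10²³ = 4.484×10⁻⁵ mol.
Photons that must be absorbed: 4.484×10⁻⁵ / 0.57 = 7.867×10⁻⁵ mol.
Incident photons needed: 7.867×10⁻⁵ / 0.722 = 1.090×10⁻⁴ mol.
Photon energy: hc/λ = 6.578×10⁻¹⁹ J; per mole, 3.961×10⁵ J mol⁻¹.
Energy required: 1.090×10⁻⁴ × 3.961×10⁵ = 43 J.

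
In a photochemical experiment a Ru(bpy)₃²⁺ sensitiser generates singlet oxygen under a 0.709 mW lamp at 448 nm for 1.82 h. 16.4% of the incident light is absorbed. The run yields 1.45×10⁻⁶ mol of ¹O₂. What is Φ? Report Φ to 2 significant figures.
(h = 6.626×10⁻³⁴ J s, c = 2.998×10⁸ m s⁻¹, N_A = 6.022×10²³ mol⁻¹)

Φ = 0.51

Photon energy at 448 nm: hc/λ = (6.626×10⁻³⁴)(2.998×10⁸)/(448×10⁻⁹) = 4.434×10⁻¹⁹ J.
Energy delivered: (0.709 mW)(6552 s) = 4.645 J.
Photons incident: 4.645 / 4.434×10⁻¹⁹ = 1.048×10¹⁹, i.e. 1.048×10¹⁹/6.022×10²³ = 1.740×10⁻⁵ mol.
Photons absorbed: 0.164 × 1.740×10⁻⁵ = 2.854×10⁻⁶ mol.
Φ = 1.45×10⁻⁶ mol / 2.854×10⁻⁶ mol photons = 0.51.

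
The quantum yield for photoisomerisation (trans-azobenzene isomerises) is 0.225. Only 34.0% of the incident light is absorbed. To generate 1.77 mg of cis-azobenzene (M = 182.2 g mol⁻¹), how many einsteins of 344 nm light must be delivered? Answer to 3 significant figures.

1.27×10⁻⁴ einstein

Product: 1.77 mg / 182.2 g mol⁻¹ = 9.715×10⁻⁶ mol.
Photons that must be absorbed: 9.715×10⁻⁶ / 0.225 = 4.318×10⁻⁵ mol.
Incident photons needed: 4.318×10⁻⁵ / 0.340 = 1.270×10⁻⁴ mol.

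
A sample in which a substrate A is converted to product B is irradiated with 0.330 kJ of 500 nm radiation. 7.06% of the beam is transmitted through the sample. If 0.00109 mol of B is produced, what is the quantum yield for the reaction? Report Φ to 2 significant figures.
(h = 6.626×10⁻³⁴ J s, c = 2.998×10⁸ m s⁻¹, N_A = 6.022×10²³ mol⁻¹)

Φ = 0.85

Photon energy at 500 nm: hc/λ = (6.626×10⁻³⁴)(2.998×10⁸)/(500×10⁻⁹) = 3.973×10⁻¹⁹ J.
Incident energy: 0.330 kJ = 330 J.
Photons incident: 330 / 3.973×10⁻¹⁹ = 8.306×10²⁰, i.e. 8.306×10²⁰/6.022×10²³ = 0.001379 mol.
Fraction absorbed: 1 − 7.06/100 = 0.9294.
Photons absorbed: 0.9294 × 0.001379 = 0.001282 mol.
Φ = 0.00109 mol / 0.001282 mol photons = 0.85.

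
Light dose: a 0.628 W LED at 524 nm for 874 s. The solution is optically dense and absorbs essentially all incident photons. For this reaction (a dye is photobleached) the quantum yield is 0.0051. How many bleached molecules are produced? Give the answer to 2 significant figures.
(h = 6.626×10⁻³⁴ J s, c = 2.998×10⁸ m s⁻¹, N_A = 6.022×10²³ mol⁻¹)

7.4×10¹⁸ bleached molecules

Photon energy at 524 nm: hc/λ = (6.626×10⁻³⁴)(2.998×10⁸)/(524×10⁻⁹) = 3.791×10⁻¹⁹ J.
Energy delivered: (0.628 W)(874 s) = 548.9 J.
Photons incident: 548.9 / 3.791×10⁻¹⁹ = 1.448×10²¹, i.e. 1.448×10²¹/6.022×10²³ = 0.002405 mol.
Product: Φ × n_abs = 0.0051 × 0.002405 = 1.227×10⁻⁵ mol.
As a count: 1.227×10⁻⁵ × 6.022×10²³ = 7.4×10¹⁸.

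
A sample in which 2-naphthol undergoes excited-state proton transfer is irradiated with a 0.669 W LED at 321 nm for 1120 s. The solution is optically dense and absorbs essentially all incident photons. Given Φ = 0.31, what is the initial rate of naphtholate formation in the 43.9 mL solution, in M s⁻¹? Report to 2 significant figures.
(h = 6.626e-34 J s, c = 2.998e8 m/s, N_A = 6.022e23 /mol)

Photon energy at 321 nm: hc/λ = (6.626e-34)(2.998e8)/(321e-9) = 6.188e-19 J.
Energy delivered: (0.669 W)(1120 s) = 749.3 J.
Photons incident: 749.3 / 6.188e-19 = 1.211e21, i.e. 1.211e21/6.022e23 = 0.002011 mol.
Product formed: 0.31 × 0.002011 = 6.234e-4 mol.
Rate: 6.234e-4 mol / (1120 s × 0.0439 L) = 1.3e-5 M s⁻¹.

1.3e-5 M s⁻¹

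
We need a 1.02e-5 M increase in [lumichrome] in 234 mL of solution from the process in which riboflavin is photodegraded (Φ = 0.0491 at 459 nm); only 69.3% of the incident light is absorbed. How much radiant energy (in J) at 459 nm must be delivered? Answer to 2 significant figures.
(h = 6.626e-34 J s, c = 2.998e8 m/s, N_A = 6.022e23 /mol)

18 J

Product: (1.02e-5 M)(0.234 L) = 2.387e-6 mol.
Photons that must be absorbed: 2.387e-6 / 0.0491 = 4.862e-5 mol.
Incident photons needed: 4.862e-5 / 0.693 = 7.016e-5 mol.
Photon energy: hc/λ = 4.328e-19 J; per mole, 2.606e5 J mol⁻¹.
Energy required: 7.016e-5 × 2.606e5 = 18 J.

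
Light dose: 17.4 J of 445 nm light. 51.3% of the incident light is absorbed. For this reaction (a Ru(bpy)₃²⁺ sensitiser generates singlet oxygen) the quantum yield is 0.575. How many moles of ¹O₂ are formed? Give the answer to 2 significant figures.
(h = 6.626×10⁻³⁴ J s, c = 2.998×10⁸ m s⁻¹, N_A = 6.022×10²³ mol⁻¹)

Photon energy at 445 nm: hc/λ = (6.626×10⁻³⁴)(2.998×10⁸)/(445×10⁻⁹) = 4.464×10⁻¹⁹ J.
Photons incident: 17.4 / 4.464×10⁻¹⁹ = 3.898×10¹⁹, i.e. 3.898×10¹⁹/6.022×10²³ = 6.473×10⁻⁵ mol.
Photons absorbed: 0.513 × 6.473×10⁻⁵ = 3.321×10⁻⁵ mol.
Product: Φ × n_abs = 0.575 × 3.321×10⁻⁵ = 1.910×10⁻⁵ mol.

1.9×10⁻⁵ mol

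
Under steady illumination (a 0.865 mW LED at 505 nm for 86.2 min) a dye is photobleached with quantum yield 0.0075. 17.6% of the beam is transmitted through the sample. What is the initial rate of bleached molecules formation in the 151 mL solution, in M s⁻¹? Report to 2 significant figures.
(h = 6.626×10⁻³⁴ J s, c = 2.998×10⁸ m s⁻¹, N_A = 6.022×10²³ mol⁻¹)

Photon energy at 505 nm: hc/λ = (6.626×10⁻³⁴)(2.998×10⁸)/(505×10⁻⁹) = 3.934×10⁻¹⁹ J.
Energy delivered: (0.865 mW)(5172 s) = 4.474 J.
Photons incident: 4.474 / 3.934×10⁻¹⁹ = 1.137×10¹⁹, i.e. 1.137×10¹⁹/6.022×10²³ = 1.888×10⁻⁵ mol.
Fraction absorbed: 1 − 17.6/100 = 0.8240.
Photons absorbed: 0.8240 × 1.888×10⁻⁵ = 1.556×10⁻⁵ mol.
Product formed: 0.0075 × 1.556×10⁻⁵ = 1.167×10⁻⁷ mol.
Rate: 1.167×10⁻⁷ mol / (5172 s × 0.151 L) = 1.5×10⁻¹⁰ M s⁻¹.

1.5×10⁻¹⁰ M s⁻¹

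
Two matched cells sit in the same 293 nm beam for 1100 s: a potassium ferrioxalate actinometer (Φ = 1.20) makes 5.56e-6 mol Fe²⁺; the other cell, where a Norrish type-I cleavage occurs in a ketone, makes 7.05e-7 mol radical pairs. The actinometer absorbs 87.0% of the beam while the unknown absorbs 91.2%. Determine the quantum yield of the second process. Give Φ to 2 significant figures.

Φ = 0.15

Photons absorbed by the actinometer: 5.56e-6 / 1.20 = 4.633e-6 mol.
Incident flux: 4.633e-6 / 0.870 = 5.325e-6 einstein.
Absorbed by unknown: 0.912 × 5.325e-6 = 4.856e-6 mol.
Φ(unknown) = 7.05e-7 / 4.856e-6 = 0.15.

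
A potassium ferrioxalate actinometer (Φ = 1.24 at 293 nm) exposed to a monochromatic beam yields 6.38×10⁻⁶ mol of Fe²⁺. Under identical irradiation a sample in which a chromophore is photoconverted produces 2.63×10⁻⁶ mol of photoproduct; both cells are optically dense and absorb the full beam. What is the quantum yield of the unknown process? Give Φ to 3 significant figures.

Photons absorbed by the actinometer: 6.38×10⁻⁶ / 1.24 = 5.145×10⁻⁶ mol.
Φ(unknown) = 2.63×10⁻⁶ / 5.145×10⁻⁶ = 0.511.

Φ = 0.511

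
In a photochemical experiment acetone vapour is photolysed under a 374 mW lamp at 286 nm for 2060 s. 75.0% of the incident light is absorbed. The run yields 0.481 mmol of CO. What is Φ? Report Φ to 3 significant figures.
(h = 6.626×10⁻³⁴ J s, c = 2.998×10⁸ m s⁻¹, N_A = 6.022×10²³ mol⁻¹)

Product: 0.481 mmol = 4.81×10⁻⁴ mol.
Photon energy at 286 nm: hc/λ = (6.626×10⁻³⁴)(2.998×10⁸)/(286×10⁻⁹) = 6.946×10⁻¹⁹ J.
Energy delivered: (374 mW)(2060 s) = 770.4 J.
Photons incident: 770.4 / 6.946×10⁻¹⁹ = 1.109×10²¹, i.e. 1.109×10²¹/6.022×10²³ = 0.001842 mol.
Photons absorbed: 0.750 × 0.001842 = 0.001382 mol.
Φ = 4.81×10⁻⁴ mol / 0.001382 mol photons = 0.348.

Φ = 0.348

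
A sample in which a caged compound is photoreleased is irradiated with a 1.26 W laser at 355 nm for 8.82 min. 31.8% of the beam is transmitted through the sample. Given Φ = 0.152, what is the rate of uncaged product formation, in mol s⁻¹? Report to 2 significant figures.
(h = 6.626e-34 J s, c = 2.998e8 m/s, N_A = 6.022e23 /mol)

3.9e-7 mol s⁻¹

Photon energy at 355 nm: hc/λ = (6.626e-34)(2.998e8)/(355e-9) = 5.596e-19 J.
Energy delivered: (1.26 W)(529.2 s) = 666.8 J.
Photons incident: 666.8 / 5.596e-19 = 1.192e21, i.e. 1.192e21/6.022e23 = 0.001979 mol.
Fraction absorbed: 1 − 31.8/100 = 0.6820.
Photons absorbed: 0.6820 × 0.001979 = 0.001350 mol.
Product formed: 0.152 × 0.001350 = 2.052e-4 mol.
Rate: 2.052e-4 / 529.2 s = 3.9e-7 mol s⁻¹.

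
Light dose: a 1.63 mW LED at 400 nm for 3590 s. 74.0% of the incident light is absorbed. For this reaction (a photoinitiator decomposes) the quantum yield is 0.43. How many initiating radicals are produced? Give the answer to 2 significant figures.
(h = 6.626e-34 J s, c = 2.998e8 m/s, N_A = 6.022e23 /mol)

Photon energy at 400 nm: hc/λ = (6.626e-34)(2.998e8)/(400e-9) = 4.966e-19 J.
Energy delivered: (1.63 mW)(3590 s) = 5.852 J.
Photons incident: 5.852 / 4.966e-19 = 1.178e19, i.e. 1.178e19/6.022e23 = 1.956e-5 mol.
Photons absorbed: 0.740 × 1.956e-5 = 1.447e-5 mol.
Product: Φ × n_abs = 0.43 × 1.447e-5 = 6.222e-6 mol.
As a count: 6.222e-6 × 6.022e23 = 3.7e18.

3.7e18 initiating radicals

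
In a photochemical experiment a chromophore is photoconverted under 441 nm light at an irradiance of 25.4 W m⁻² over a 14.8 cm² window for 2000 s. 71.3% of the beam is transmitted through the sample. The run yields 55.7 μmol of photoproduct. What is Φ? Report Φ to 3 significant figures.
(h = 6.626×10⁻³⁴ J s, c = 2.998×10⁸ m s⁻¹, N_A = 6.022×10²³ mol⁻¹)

Product: 55.7 μmol = 5.57×10⁻⁵ mol.
Photon energy at 441 nm: hc/λ = (6.626×10⁻³⁴)(2.998×10⁸)/(441×10⁻⁹) = 4.504×10⁻¹⁹ J.
Energy delivered: (25.4 W m⁻²)(14.8×10⁻⁴ m²)(2000 s) = 75.18 J.
Photons incident: 75.18 / 4.504×10⁻¹⁹ = 1.669×10²⁰, i.e. 1.669×10²⁰/6.022×10²³ = 2.772×10⁻⁴ mol.
Fraction absorbed: 1 − 71.3/100 = 0.2870.
Photons absorbed: 0.2870 × 2.772×10⁻⁴ = 7.956×10⁻⁵ mol.
Φ = 5.57×10⁻⁵ mol / 7.956×10⁻⁵ mol photons = 0.700.

Φ = 0.700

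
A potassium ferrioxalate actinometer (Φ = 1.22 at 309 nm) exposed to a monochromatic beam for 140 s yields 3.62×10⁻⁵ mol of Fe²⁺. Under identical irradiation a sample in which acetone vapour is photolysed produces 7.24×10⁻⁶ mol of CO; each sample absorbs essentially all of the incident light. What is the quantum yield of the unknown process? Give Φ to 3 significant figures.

Photons absorbed by the actinometer: 3.62×10⁻⁵ / 1.22 = 2.967×10⁻⁵ mol.
Φ(unknown) = 7.24×10⁻⁶ / 2.967×10⁻⁵ = 0.244.

Φ = 0.244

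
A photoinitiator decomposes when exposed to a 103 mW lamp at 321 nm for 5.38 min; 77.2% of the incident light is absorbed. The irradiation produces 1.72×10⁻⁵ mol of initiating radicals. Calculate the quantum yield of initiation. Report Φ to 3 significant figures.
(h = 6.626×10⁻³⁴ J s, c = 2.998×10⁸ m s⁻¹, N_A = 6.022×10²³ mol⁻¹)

Photon energy at 321 nm: hc/λ = (6.626×10⁻³⁴)(2.998×10⁸)/(321×10⁻⁹) = 6.188×10⁻¹⁹ J.
Energy delivered: (103 mW)(322.8 s) = 33.25 J.
Photons incident: 33.25 / 6.188×10⁻¹⁹ = 5.373×10¹⁹, i.e. 5.373×10¹⁹/6.022×10²³ = 8.922×10⁻⁵ mol.
Photons absorbed: 0.772 × 8.922×10⁻⁵ = 6.888×10⁻⁵ mol.
Φ = 1.72×10⁻⁵ mol / 6.888×10⁻⁵ mol photons = 0.250.

Φ = 0.250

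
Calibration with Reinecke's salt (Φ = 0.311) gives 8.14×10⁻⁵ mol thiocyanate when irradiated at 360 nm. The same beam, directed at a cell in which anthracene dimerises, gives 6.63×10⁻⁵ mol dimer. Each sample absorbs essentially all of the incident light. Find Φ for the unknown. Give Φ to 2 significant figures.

Photons absorbed by the actinometer: 8.14×10⁻⁵ / 0.311 = 2.617×10⁻⁴ mol.
Φ(unknown) = 6.63×10⁻⁵ / 2.617×10⁻⁴ = 0.25.

Φ = 0.25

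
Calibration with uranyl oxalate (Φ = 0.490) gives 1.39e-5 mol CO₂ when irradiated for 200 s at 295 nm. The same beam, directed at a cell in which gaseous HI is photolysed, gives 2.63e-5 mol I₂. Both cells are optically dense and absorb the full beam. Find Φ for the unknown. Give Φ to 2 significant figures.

Φ = 0.93

Photons absorbed by the actinometer: 1.39e-5 / 0.490 = 2.837e-5 mol.
Φ(unknown) = 2.63e-5 / 2.837e-5 = 0.93.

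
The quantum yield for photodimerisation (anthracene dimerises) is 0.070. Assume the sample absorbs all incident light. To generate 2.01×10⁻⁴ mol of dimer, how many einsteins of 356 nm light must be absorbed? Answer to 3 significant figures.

0.00287 einstein

Photons that must be absorbed: 2.01×10⁻⁴ / 0.070 = 0.002871 mol.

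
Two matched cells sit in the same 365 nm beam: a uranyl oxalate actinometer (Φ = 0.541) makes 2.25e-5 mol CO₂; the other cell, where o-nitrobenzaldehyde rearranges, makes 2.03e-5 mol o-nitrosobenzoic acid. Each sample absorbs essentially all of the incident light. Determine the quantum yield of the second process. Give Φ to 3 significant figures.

Φ = 0.488

Photons absorbed by the actinometer: 2.25e-5 / 0.541 = 4.159e-5 mol.
Φ(unknown) = 2.03e-5 / 4.159e-5 = 0.488.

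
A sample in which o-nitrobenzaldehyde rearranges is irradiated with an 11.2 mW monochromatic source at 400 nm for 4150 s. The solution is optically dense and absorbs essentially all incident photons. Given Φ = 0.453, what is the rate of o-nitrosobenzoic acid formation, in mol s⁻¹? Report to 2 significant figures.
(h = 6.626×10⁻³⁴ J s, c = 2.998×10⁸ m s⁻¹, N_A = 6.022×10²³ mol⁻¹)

1.7×10⁻⁸ mol s⁻¹

Photon energy at 400 nm: hc/λ = (6.626×10⁻³⁴)(2.998×10⁸)/(400×10⁻⁹) = 4.966×10⁻¹⁹ J.
Energy delivered: (11.2 mW)(4150 s) = 46.48 J.
Photons incident: 46.48 / 4.966×10⁻¹⁹ = 9.360×10¹⁹, i.e. 9.360×10¹⁹/6.022×10²³ = 1.554×10⁻⁴ mol.
Product formed: 0.453 × 1.554×10⁻⁴ = 7.040×10⁻⁵ mol.
Rate: 7.040×10⁻⁵ / 4150 s = 1.7×10⁻⁸ mol s⁻¹.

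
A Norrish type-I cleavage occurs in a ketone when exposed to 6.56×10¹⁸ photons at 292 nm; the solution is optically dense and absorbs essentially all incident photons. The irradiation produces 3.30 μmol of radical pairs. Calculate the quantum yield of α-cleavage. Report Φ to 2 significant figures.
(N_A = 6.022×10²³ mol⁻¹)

Product: 3.30 μmol = 3.30×10⁻⁶ mol.
Moles of photons: 6.56×10¹⁸ / 6.022×10²³ = 1.089×10⁻⁵ mol.
Φ = 3.30×10⁻⁶ mol / 1.089×10⁻⁵ mol photons = 0.30.

Φ = 0.30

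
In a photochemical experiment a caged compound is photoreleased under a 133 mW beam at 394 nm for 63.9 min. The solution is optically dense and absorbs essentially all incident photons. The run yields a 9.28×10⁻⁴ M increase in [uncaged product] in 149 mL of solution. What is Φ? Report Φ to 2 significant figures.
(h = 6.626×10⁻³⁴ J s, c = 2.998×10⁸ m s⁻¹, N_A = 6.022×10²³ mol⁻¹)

Product: (9.28×10⁻⁴ M)(0.149 L) = 1.383×10⁻⁴ mol.
Photon energy at 394 nm: hc/λ = (6.626×10⁻³⁴)(2.998×10⁸)/(394×10⁻⁹) = 5.042×10⁻¹⁹ J.
Energy delivered: (133 mW)(3834 s) = 509.9 J.
Photons incident: 509.9 / 5.042×10⁻¹⁹ = 1.011×10²¹, i.e. 1.011×10²¹/6.022×10²³ = 0.001679 mol.
Φ = 1.383×10⁻⁴ mol / 0.001679 mol photons = 0.082.

Φ = 0.082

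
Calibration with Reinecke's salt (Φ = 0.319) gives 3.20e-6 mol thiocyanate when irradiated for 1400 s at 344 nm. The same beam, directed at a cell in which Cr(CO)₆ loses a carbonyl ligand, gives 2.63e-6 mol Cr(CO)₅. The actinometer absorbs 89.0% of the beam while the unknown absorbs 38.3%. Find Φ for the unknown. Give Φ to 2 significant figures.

Photons absorbed by the actinometer: 3.20e-6 / 0.319 = 1.003e-5 mol.
Incident flux: 1.003e-5 / 0.890 = 1.127e-5 einstein.
Absorbed by unknown: 0.383 × 1.127e-5 = 4.316e-6 mol.
Φ(unknown) = 2.63e-6 / 4.316e-6 = 0.61.

Φ = 0.61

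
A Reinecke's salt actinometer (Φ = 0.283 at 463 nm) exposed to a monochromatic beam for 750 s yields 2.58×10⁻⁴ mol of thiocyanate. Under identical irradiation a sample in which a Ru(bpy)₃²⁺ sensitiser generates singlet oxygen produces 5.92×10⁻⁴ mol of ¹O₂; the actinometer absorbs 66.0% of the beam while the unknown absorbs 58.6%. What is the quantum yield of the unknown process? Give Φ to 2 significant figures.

Photons absorbed by the actinometer: 2.58×10⁻⁴ / 0.283 = 9.117×10⁻⁴ mol.
Incident flux: 9.117×10⁻⁴ / 0.660 = 0.001381 einstein.
Absorbed by unknown: 0.586 × 0.001381 = 8.093×10⁻⁴ mol.
Φ(unknown) = 5.92×10⁻⁴ / 8.093×10⁻⁴ = 0.73.

Φ = 0.73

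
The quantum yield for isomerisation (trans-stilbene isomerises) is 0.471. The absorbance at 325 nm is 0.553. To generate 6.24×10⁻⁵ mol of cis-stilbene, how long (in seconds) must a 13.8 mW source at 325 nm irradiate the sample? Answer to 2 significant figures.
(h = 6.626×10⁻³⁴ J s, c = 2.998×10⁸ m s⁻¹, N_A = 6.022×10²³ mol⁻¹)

t ≈ 4900 s

Photons that must be absorbed: 6.24×10⁻⁵ / 0.471 = 1.325×10⁻⁴ mol.
Fraction absorbed: 1 − 10^(−0.553) = 0.7201.
Incident photons needed: 1.325×10⁻⁴ / 0.7201 = 1.840×10⁻⁴ mol.
Photon energy: hc/λ = 6.112×10⁻¹⁹ J; per mole, 3.681×10⁵ J mol⁻¹.
Energy required: 1.840×10⁻⁴ × 3.681×10⁵ = 67.73 J.
Time: 67.73 J / 0.0138 W = 4900 s.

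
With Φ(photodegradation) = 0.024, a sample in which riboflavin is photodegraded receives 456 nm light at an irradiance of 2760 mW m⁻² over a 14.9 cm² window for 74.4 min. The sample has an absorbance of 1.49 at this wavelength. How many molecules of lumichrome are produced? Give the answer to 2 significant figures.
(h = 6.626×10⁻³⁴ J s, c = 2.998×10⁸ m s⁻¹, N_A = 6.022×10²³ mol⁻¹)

9.8×10¹⁷ molecules

Photon energy at 456 nm: hc/λ = (6.626×10⁻³⁴)(2.998×10⁸)/(456×10⁻⁹) = 4.356×10⁻¹⁹ J.
Energy delivered: (2760 mW m⁻²)(14.9×10⁻⁴ m²)(4464 s) = 18.36 J.
Photons incident: 18.36 / 4.356×10⁻¹⁹ = 4.215×10¹⁹, i.e. 4.215×10¹⁹/6.022×10²³ = 6.999×10⁻⁵ mol.
Fraction absorbed: 1 − 10^(−1.49) = 0.9676.
Photons absorbed: 0.9676 × 6.999×10⁻⁵ = 6.772×10⁻⁵ mol.
Product: Φ × n_abs = 0.024 × 6.772×10⁻⁵ = 1.625×10⁻⁶ mol.
As a count: 1.625×10⁻⁶ × 6.022×10²³ = 9.8×10¹⁷.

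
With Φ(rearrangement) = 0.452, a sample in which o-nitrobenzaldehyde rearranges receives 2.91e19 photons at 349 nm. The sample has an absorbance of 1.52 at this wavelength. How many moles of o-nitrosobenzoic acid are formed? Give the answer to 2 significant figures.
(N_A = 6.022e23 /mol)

2.1e-5 mol

Moles of photons: 2.91e19 / 6.022e23 = 4.832e-5 mol.
Fraction absorbed: 1 − 10^(−1.52) = 0.9698.
Photons absorbed: 0.9698 × 4.832e-5 = 4.686e-5 mol.
Product: Φ × n_abs = 0.452 × 4.686e-5 = 2.118e-5 mol.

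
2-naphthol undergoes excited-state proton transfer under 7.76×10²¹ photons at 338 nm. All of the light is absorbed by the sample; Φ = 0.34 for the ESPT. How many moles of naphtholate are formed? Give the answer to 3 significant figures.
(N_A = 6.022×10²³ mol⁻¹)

Moles of photons: 7.76×10²¹ / 6.022×10²³ = 0.01289 mol.
Product: Φ × n_abs = 0.34 × 0.01289 = 0.004383 mol.

0.00438 mol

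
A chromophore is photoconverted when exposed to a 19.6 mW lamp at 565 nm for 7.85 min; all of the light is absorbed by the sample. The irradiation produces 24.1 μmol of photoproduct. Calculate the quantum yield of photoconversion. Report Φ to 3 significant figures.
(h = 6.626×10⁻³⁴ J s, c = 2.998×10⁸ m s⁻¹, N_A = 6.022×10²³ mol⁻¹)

Product: 24.1 μmol = 2.41×10⁻⁵ mol.
Photon energy at 565 nm: hc/λ = (6.626×10⁻³⁴)(2.998×10⁸)/(565×10⁻⁹) = 3.516×10⁻¹⁹ J.
Energy delivered: (19.6 mW)(471 s) = 9.232 J.
Photons incident: 9.232 / 3.516×10⁻¹⁹ = 2.626×10¹⁹, i.e. 2.626×10¹⁹/6.022×10²³ = 4.361×10⁻⁵ mol.
Φ = 2.41×10⁻⁵ mol / 4.361×10⁻⁵ mol photons = 0.553.

Φ = 0.553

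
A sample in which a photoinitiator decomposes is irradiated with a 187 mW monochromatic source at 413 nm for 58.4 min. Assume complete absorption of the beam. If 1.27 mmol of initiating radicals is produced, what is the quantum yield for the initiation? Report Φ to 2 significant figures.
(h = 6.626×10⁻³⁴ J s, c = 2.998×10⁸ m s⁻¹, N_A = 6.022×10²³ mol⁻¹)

Product: 1.27 mmol = 0.00127 mol.
Photon energy at 413 nm: hc/λ = (6.626×10⁻³⁴)(2.998×10⁸)/(413×10⁻⁹) = 4.810×10⁻¹⁹ J.
Energy delivered: (187 mW)(3504 s) = 655.2 J.
Photons incident: 655.2 / 4.810×10⁻¹⁹ = 1.362×10²¹, i.e. 1.362×10²¹/6.022×10²³ = 0.002262 mol.
Φ = 0.00127 mol / 0.002262 mol photons = 0.56.

Φ = 0.56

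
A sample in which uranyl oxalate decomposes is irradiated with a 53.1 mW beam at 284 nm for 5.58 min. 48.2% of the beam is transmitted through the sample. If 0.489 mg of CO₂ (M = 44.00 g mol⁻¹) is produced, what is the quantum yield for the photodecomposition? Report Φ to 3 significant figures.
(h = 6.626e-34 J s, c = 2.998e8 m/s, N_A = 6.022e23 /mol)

Product: 0.489 mg / 44.00 g mol⁻¹ = 1.111e-5 mol.
Photon energy at 284 nm: hc/λ = (6.626e-34)(2.998e8)/(284e-9) = 6.995e-19 J.
Energy delivered: (53.1 mW)(334.8 s) = 17.78 J.
Photons incident: 17.78 / 6.995e-19 = 2.542e19, i.e. 2.542e19/6.022e23 = 4.221e-5 mol.
Fraction absorbed: 1 − 48.2/100 = 0.5180.
Photons absorbed: 0.5180 × 4.221e-5 = 2.186e-5 mol.
Φ = 1.111e-5 mol / 2.186e-5 mol photons = 0.508.

Φ = 0.508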